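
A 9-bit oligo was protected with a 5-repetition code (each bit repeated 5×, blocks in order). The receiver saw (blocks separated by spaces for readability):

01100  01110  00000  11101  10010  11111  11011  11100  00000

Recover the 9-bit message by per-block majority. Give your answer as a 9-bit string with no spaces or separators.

010101110

Block 1 (01100): 2 ones → 0
Block 2 (01110): 3 ones → 1
Block 3 (00000): 0 ones → 0
Block 4 (11101): 4 ones → 1
Block 5 (10010): 2 ones → 0
Block 6 (11111): 5 ones → 1
Block 7 (11011): 4 ones → 1
Block 8 (11100): 3 ones → 1
Block 9 (00000): 0 ones → 0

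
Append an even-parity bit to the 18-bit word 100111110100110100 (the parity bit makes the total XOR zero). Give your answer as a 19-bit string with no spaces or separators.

XOR of the 18 data bits: 1⊕0⊕0⊕1⊕1⊕1⊕1⊕1⊕0⊕1⊕0⊕0⊕1⊕1⊕0⊕1⊕0⊕0 = 0
Parity bit = 0 (so all 19 bits XOR to 0).

1001111101001101000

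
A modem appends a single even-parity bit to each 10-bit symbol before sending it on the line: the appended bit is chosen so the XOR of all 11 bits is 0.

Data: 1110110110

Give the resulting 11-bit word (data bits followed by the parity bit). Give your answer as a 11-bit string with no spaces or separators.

11101101101

XOR of the 10 data bits: 1⊕1⊕1⊕0⊕1⊕1⊕0⊕1⊕1⊕0 = 1
Parity bit = 1 (so all 11 bits XOR to 0).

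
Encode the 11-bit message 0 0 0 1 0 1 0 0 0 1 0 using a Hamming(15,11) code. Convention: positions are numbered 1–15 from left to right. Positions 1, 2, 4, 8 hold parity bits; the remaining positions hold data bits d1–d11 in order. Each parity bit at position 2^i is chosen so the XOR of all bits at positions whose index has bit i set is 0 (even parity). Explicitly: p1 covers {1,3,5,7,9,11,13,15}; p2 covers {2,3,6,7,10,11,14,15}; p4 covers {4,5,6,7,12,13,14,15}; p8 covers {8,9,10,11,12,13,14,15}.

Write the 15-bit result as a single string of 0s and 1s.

110000100100010

Place data at non-parity positions: p1 p2 0 p4 0 0 1 p8 0 1 0 0 0 1 0
p1 (pos 1,3,5,7,9,11,13,15): XOR of data positions = 0⊕0⊕1⊕0⊕0⊕0⊕0 = 1
p2 (pos 2,3,6,7,10,11,14,15): XOR of data positions = 0⊕0⊕1⊕1⊕0⊕1⊕0 = 1
p4 (pos 4,5,6,7,12,13,14,15): XOR of data positions = 0⊕0⊕1⊕0⊕0⊕1⊕0 = 0
p8 (pos 8,9,10,11,12,13,14,15): XOR of data positions = 0⊕1⊕0⊕0⊕0⊕1⊕0 = 0
Codeword: 110000100100010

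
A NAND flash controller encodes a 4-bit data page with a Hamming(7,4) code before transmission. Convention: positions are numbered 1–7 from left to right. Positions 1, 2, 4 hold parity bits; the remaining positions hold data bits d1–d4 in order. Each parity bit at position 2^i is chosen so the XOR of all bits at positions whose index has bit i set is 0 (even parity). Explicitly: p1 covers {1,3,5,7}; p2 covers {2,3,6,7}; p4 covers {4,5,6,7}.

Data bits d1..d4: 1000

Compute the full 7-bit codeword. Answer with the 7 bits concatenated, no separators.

1110000

Place data at non-parity positions: p1 p2 1 p4 0 0 0
p1 (pos 1,3,5,7): XOR of data positions = 1⊕0⊕0 = 1
p2 (pos 2,3,6,7): XOR of data positions = 1⊕0⊕0 = 1
p4 (pos 4,5,6,7): XOR of data positions = 0⊕0⊕0 = 0
Codeword: 1110000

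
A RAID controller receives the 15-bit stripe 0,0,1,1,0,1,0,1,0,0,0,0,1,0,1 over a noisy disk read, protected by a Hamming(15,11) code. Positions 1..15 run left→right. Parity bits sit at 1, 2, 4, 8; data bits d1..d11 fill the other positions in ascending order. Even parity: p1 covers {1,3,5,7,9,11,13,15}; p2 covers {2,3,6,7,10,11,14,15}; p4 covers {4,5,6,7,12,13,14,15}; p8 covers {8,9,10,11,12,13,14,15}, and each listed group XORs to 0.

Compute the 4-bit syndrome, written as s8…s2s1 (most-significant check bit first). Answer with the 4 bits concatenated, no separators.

s1 (pos 1,3,5,7,9,11,13,15): 0⊕1⊕0⊕0⊕0⊕0⊕1⊕1 = 1
s2 (pos 2,3,6,7,10,11,14,15): 0⊕1⊕1⊕0⊕0⊕0⊕0⊕1 = 1
s4 (pos 4,5,6,7,12,13,14,15): 1⊕0⊕1⊕0⊕0⊕1⊕0⊕1 = 0
s8 (pos 8,9,10,11,12,13,14,15): 1⊕0⊕0⊕0⊕0⊕1⊕0⊕1 = 1
Syndrome s8…s1 = 1011 → error at position 11.

1011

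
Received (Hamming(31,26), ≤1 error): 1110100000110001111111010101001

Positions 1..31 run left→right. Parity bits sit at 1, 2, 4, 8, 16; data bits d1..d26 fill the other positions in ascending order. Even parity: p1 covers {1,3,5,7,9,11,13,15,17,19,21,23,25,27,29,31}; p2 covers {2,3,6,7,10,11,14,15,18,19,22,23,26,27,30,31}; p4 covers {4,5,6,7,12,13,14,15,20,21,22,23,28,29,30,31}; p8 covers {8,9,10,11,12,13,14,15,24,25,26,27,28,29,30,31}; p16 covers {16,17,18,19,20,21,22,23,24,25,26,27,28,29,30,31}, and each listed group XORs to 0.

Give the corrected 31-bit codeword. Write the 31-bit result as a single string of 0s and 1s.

s1 (pos 1,3,5,7,9,11,13,15,17,19,21,23,25,27,29,31): 1⊕1⊕1⊕0⊕0⊕1⊕0⊕0⊕1⊕1⊕1⊕0⊕0⊕0⊕0⊕1 = 0
s2 (pos 2,3,6,7,10,11,14,15,18,19,22,23,26,27,30,31): 1⊕1⊕0⊕0⊕0⊕1⊕0⊕0⊕1⊕1⊕1⊕0⊕1⊕0⊕0⊕1 = 0
s4 (pos 4,5,6,7,12,13,14,15,20,21,22,23,28,29,30,31): 0⊕1⊕0⊕0⊕1⊕0⊕0⊕0⊕1⊕1⊕1⊕0⊕1⊕0⊕0⊕1 = 1
s8 (pos 8,9,10,11,12,13,14,15,24,25,26,27,28,29,30,31): 0⊕0⊕0⊕1⊕1⊕0⊕0⊕0⊕1⊕0⊕1⊕0⊕1⊕0⊕0⊕1 = 0
s16 (pos 16,17,18,19,20,21,22,23,24,25,26,27,28,29,30,31): 1⊕1⊕1⊕1⊕1⊕1⊕1⊕0⊕1⊕0⊕1⊕0⊕1⊕0⊕0⊕1 = 1
Syndrome s16…s1 = 10100 → error at position 20.
Flip position 20: 1110100000110001111111010101001 → 1110100000110001111011010101001

1110100000110001111011010101001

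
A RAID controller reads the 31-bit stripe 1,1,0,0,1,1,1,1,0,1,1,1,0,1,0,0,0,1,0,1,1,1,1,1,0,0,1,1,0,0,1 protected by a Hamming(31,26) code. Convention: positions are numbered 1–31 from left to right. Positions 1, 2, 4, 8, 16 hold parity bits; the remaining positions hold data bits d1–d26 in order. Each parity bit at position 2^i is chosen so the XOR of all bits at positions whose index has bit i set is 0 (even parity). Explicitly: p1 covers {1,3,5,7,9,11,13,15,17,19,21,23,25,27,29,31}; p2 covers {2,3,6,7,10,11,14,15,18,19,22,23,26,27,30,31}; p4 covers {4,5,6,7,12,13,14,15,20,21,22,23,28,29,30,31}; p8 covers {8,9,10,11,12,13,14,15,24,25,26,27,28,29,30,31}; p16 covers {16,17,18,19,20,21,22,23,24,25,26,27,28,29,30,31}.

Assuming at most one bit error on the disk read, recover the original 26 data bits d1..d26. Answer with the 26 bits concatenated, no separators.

01110111010010111110011011

s1 (pos 1,3,5,7,9,11,13,15,17,19,21,23,25,27,29,31): 1⊕0⊕1⊕1⊕0⊕1⊕0⊕0⊕0⊕0⊕1⊕1⊕0⊕1⊕0⊕1 = 0
s2 (pos 2,3,6,7,10,11,14,15,18,19,22,23,26,27,30,31): 1⊕0⊕1⊕1⊕1⊕1⊕1⊕0⊕1⊕0⊕1⊕1⊕0⊕1⊕0⊕1 = 1
s4 (pos 4,5,6,7,12,13,14,15,20,21,22,23,28,29,30,31): 0⊕1⊕1⊕1⊕1⊕0⊕1⊕0⊕1⊕1⊕1⊕1⊕1⊕0⊕0⊕1 = 1
s8 (pos 8,9,10,11,12,13,14,15,24,25,26,27,28,29,30,31): 1⊕0⊕1⊕1⊕1⊕0⊕1⊕0⊕1⊕0⊕0⊕1⊕1⊕0⊕0⊕1 = 1
s16 (pos 16,17,18,19,20,21,22,23,24,25,26,27,28,29,30,31): 0⊕0⊕1⊕0⊕1⊕1⊕1⊕1⊕1⊕0⊕0⊕1⊕1⊕0⊕0⊕1 = 1
Syndrome s16…s1 = 11110 → error at position 30.
Flip position 30: 1100111101110100010111110011001 → 1100111101110100010111110011011
Read data bits from positions 3,5,6,7,9,10,11,12,13,14,15,17,18,19,20,21,22,23,24,25,26,27,28,29,30,31: 01110111010010111110011011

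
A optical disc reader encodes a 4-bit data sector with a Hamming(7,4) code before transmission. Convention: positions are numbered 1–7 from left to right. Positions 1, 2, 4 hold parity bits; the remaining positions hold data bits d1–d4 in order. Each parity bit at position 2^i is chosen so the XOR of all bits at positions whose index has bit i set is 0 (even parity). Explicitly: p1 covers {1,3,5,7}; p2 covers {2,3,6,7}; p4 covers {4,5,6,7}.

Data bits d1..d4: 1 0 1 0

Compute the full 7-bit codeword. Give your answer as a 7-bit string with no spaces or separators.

1011010

Place data at non-parity positions: p1 p2 1 p4 0 1 0
p1 (pos 1,3,5,7): XOR of data positions = 1⊕0⊕0 = 1
p2 (pos 2,3,6,7): XOR of data positions = 1⊕1⊕0 = 0
p4 (pos 4,5,6,7): XOR of data positions = 0⊕1⊕0 = 1
Codeword: 1011010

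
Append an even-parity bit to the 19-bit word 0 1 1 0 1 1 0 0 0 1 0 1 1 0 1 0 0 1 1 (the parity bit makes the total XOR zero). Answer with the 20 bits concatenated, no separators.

XOR of the 19 data bits: 0⊕1⊕1⊕0⊕1⊕1⊕0⊕0⊕0⊕1⊕0⊕1⊕1⊕0⊕1⊕0⊕0⊕1⊕1 = 0
Parity bit = 0 (so all 20 bits XOR to 0).

01101100010110100110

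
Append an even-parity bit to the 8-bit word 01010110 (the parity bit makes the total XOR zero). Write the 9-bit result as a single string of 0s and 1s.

XOR of the 8 data bits: 0⊕1⊕0⊕1⊕0⊕1⊕1⊕0 = 0
Parity bit = 0 (so all 9 bits XOR to 0).

010101100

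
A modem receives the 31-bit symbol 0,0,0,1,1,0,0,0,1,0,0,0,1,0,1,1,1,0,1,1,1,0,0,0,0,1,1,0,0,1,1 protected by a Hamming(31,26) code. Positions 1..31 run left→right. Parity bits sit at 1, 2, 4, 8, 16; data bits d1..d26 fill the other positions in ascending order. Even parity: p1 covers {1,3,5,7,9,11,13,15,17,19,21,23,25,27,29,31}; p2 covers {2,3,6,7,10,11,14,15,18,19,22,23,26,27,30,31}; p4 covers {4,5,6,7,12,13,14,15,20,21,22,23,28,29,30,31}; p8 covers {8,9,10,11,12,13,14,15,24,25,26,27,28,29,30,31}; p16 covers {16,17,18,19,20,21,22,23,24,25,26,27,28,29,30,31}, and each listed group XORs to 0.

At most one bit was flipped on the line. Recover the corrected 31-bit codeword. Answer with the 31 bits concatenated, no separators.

0001100010001011101110001110011

s1 (pos 1,3,5,7,9,11,13,15,17,19,21,23,25,27,29,31): 0⊕0⊕1⊕0⊕1⊕0⊕1⊕1⊕1⊕1⊕1⊕0⊕0⊕1⊕0⊕1 = 1
s2 (pos 2,3,6,7,10,11,14,15,18,19,22,23,26,27,30,31): 0⊕0⊕0⊕0⊕0⊕0⊕0⊕1⊕0⊕1⊕0⊕0⊕1⊕1⊕1⊕1 = 0
s4 (pos 4,5,6,7,12,13,14,15,20,21,22,23,28,29,30,31): 1⊕1⊕0⊕0⊕0⊕1⊕0⊕1⊕1⊕1⊕0⊕0⊕0⊕0⊕1⊕1 = 0
s8 (pos 8,9,10,11,12,13,14,15,24,25,26,27,28,29,30,31): 0⊕1⊕0⊕0⊕0⊕1⊕0⊕1⊕0⊕0⊕1⊕1⊕0⊕0⊕1⊕1 = 1
s16 (pos 16,17,18,19,20,21,22,23,24,25,26,27,28,29,30,31): 1⊕1⊕0⊕1⊕1⊕1⊕0⊕0⊕0⊕0⊕1⊕1⊕0⊕0⊕1⊕1 = 1
Syndrome s16…s1 = 11001 → error at position 25.
Flip position 25: 0001100010001011101110000110011 → 0001100010001011101110001110011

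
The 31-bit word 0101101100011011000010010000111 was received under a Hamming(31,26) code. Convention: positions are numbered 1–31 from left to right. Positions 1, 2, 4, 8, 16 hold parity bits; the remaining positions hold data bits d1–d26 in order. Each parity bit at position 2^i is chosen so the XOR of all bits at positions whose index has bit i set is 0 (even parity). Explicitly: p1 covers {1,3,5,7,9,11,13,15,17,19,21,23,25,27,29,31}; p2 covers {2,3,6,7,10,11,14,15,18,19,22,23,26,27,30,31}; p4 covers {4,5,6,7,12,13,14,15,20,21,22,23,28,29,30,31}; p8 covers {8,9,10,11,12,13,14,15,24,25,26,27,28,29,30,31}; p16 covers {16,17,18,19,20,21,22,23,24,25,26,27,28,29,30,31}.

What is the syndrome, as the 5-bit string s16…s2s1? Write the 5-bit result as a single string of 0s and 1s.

s1 (pos 1,3,5,7,9,11,13,15,17,19,21,23,25,27,29,31): 0⊕0⊕1⊕1⊕0⊕0⊕1⊕1⊕0⊕0⊕1⊕0⊕0⊕0⊕1⊕1 = 1
s2 (pos 2,3,6,7,10,11,14,15,18,19,22,23,26,27,30,31): 1⊕0⊕0⊕1⊕0⊕0⊕0⊕1⊕0⊕0⊕0⊕0⊕0⊕0⊕1⊕1 = 1
s4 (pos 4,5,6,7,12,13,14,15,20,21,22,23,28,29,30,31): 1⊕1⊕0⊕1⊕1⊕1⊕0⊕1⊕0⊕1⊕0⊕0⊕0⊕1⊕1⊕1 = 0
s8 (pos 8,9,10,11,12,13,14,15,24,25,26,27,28,29,30,31): 1⊕0⊕0⊕0⊕1⊕1⊕0⊕1⊕1⊕0⊕0⊕0⊕0⊕1⊕1⊕1 = 0
s16 (pos 16,17,18,19,20,21,22,23,24,25,26,27,28,29,30,31): 1⊕0⊕0⊕0⊕0⊕1⊕0⊕0⊕1⊕0⊕0⊕0⊕0⊕1⊕1⊕1 = 0
Syndrome s16…s1 = 00011 → error at position 3.

00011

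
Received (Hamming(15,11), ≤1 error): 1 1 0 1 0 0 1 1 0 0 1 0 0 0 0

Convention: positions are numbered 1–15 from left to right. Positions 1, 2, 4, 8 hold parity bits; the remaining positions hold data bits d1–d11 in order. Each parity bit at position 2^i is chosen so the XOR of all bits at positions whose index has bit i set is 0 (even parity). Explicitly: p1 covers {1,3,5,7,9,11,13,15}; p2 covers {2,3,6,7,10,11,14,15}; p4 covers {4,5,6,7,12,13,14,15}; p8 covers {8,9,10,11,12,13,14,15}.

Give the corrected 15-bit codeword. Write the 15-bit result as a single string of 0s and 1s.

s1 (pos 1,3,5,7,9,11,13,15): 1⊕0⊕0⊕1⊕0⊕1⊕0⊕0 = 1
s2 (pos 2,3,6,7,10,11,14,15): 1⊕0⊕0⊕1⊕0⊕1⊕0⊕0 = 1
s4 (pos 4,5,6,7,12,13,14,15): 1⊕0⊕0⊕1⊕0⊕0⊕0⊕0 = 0
s8 (pos 8,9,10,11,12,13,14,15): 1⊕0⊕0⊕1⊕0⊕0⊕0⊕0 = 0
Syndrome s8…s1 = 0011 → error at position 3.
Flip position 3: 110100110010000 → 111100110010000

111100110010000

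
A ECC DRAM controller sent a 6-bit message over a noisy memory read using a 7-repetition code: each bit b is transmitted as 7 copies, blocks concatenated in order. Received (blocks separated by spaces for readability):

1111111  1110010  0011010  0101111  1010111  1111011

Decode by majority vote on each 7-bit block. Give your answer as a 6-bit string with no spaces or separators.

110111

Block 1 (1111111): 7 ones → 1
Block 2 (1110010): 4 ones → 1
Block 3 (0011010): 3 ones → 0
Block 4 (0101111): 5 ones → 1
Block 5 (1010111): 5 ones → 1
Block 6 (1111011): 6 ones → 1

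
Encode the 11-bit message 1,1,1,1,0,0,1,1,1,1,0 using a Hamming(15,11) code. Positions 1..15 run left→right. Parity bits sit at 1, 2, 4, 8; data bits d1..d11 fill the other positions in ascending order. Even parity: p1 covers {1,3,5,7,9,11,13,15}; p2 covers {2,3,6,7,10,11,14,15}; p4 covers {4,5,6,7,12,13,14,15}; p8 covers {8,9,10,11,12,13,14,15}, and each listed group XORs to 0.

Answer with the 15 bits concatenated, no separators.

Place data at non-parity positions: p1 p2 1 p4 1 1 1 p8 0 0 1 1 1 1 0
p1 (pos 1,3,5,7,9,11,13,15): XOR of data positions = 1⊕1⊕1⊕0⊕1⊕1⊕0 = 1
p2 (pos 2,3,6,7,10,11,14,15): XOR of data positions = 1⊕1⊕1⊕0⊕1⊕1⊕0 = 1
p4 (pos 4,5,6,7,12,13,14,15): XOR of data positions = 1⊕1⊕1⊕1⊕1⊕1⊕0 = 0
p8 (pos 8,9,10,11,12,13,14,15): XOR of data positions = 0⊕0⊕1⊕1⊕1⊕1⊕0 = 0
Codeword: 111011100011110

111011100011110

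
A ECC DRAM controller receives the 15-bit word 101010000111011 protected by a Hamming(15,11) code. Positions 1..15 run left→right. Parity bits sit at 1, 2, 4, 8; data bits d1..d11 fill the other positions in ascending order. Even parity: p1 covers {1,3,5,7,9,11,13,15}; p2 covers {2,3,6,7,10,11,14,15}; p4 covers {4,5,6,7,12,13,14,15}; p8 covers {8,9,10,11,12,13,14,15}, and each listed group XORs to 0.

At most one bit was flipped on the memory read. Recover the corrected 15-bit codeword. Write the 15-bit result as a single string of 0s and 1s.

s1 (pos 1,3,5,7,9,11,13,15): 1⊕1⊕1⊕0⊕0⊕1⊕0⊕1 = 1
s2 (pos 2,3,6,7,10,11,14,15): 0⊕1⊕0⊕0⊕1⊕1⊕1⊕1 = 1
s4 (pos 4,5,6,7,12,13,14,15): 0⊕1⊕0⊕0⊕1⊕0⊕1⊕1 = 0
s8 (pos 8,9,10,11,12,13,14,15): 0⊕0⊕1⊕1⊕1⊕0⊕1⊕1 = 1
Syndrome s8…s1 = 1011 → error at position 11.
Flip position 11: 101010000111011 → 101010000101011

101010000101011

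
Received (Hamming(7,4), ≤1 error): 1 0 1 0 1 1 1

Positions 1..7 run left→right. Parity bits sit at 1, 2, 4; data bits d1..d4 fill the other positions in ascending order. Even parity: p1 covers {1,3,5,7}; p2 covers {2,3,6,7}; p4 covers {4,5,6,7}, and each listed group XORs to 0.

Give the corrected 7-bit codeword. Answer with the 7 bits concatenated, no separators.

1010101

s1 (pos 1,3,5,7): 1⊕1⊕1⊕1 = 0
s2 (pos 2,3,6,7): 0⊕1⊕1⊕1 = 1
s4 (pos 4,5,6,7): 0⊕1⊕1⊕1 = 1
Syndrome s4…s1 = 110 → error at position 6.
Flip position 6: 1010111 → 1010101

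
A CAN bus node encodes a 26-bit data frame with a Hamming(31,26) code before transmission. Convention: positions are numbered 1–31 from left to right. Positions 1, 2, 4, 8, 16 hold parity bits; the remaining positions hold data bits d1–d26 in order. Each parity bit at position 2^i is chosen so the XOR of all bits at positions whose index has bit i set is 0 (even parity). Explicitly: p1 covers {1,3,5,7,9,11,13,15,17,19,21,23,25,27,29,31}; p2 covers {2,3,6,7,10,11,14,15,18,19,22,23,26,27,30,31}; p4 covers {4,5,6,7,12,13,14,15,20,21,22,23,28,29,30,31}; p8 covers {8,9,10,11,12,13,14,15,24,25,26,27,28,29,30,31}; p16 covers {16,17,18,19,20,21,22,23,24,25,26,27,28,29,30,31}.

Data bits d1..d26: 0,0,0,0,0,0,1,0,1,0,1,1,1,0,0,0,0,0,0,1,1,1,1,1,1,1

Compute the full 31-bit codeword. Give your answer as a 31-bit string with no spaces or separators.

0100000000101011110000001111111

Place data at non-parity positions: p1 p2 0 p4 0 0 0 p8 0 0 1 0 1 0 1 p16 1 1 0 0 0 0 0 0 1 1 1 1 1 1 1
p1 (pos 1,3,5,7,9,11,13,15,17,19,21,23,25,27,29,31): XOR of data positions = 0⊕0⊕0⊕0⊕1⊕1⊕1⊕1⊕0⊕0⊕0⊕1⊕1⊕1⊕1 = 0
p2 (pos 2,3,6,7,10,11,14,15,18,19,22,23,26,27,30,31): XOR of data positions = 0⊕0⊕0⊕0⊕1⊕0⊕1⊕1⊕0⊕0⊕0⊕1⊕1⊕1⊕1 = 1
p4 (pos 4,5,6,7,12,13,14,15,20,21,22,23,28,29,30,31): XOR of data positions = 0⊕0⊕0⊕0⊕1⊕0⊕1⊕0⊕0⊕0⊕0⊕1⊕1⊕1⊕1 = 0
p8 (pos 8,9,10,11,12,13,14,15,24,25,26,27,28,29,30,31): XOR of data positions = 0⊕0⊕1⊕0⊕1⊕0⊕1⊕0⊕1⊕1⊕1⊕1⊕1⊕1⊕1 = 0
p16 (pos 16,17,18,19,20,21,22,23,24,25,26,27,28,29,30,31): XOR of data positions = 1⊕1⊕0⊕0⊕0⊕0⊕0⊕0⊕1⊕1⊕1⊕1⊕1⊕1⊕1 = 1
Codeword: 0100000000101011110000001111111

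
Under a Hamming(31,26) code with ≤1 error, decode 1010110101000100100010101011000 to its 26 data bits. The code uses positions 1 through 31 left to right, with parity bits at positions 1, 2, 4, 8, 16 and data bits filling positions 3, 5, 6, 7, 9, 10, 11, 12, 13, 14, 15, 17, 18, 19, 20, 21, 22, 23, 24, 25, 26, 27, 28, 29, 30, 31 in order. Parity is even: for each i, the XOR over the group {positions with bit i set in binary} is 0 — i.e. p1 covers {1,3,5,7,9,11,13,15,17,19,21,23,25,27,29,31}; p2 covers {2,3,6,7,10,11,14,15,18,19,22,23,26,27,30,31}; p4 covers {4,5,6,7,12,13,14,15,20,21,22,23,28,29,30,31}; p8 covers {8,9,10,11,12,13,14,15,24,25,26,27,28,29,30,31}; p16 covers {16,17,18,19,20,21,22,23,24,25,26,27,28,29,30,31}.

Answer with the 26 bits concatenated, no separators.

s1 (pos 1,3,5,7,9,11,13,15,17,19,21,23,25,27,29,31): 1⊕1⊕1⊕0⊕0⊕0⊕0⊕0⊕1⊕0⊕1⊕1⊕1⊕1⊕0⊕0 = 0
s2 (pos 2,3,6,7,10,11,14,15,18,19,22,23,26,27,30,31): 0⊕1⊕1⊕0⊕1⊕0⊕1⊕0⊕0⊕0⊕0⊕1⊕0⊕1⊕0⊕0 = 0
s4 (pos 4,5,6,7,12,13,14,15,20,21,22,23,28,29,30,31): 0⊕1⊕1⊕0⊕0⊕0⊕1⊕0⊕0⊕1⊕0⊕1⊕1⊕0⊕0⊕0 = 0
s8 (pos 8,9,10,11,12,13,14,15,24,25,26,27,28,29,30,31): 1⊕0⊕1⊕0⊕0⊕0⊕1⊕0⊕0⊕1⊕0⊕1⊕1⊕0⊕0⊕0 = 0
s16 (pos 16,17,18,19,20,21,22,23,24,25,26,27,28,29,30,31): 0⊕1⊕0⊕0⊕0⊕1⊕0⊕1⊕0⊕1⊕0⊕1⊕1⊕0⊕0⊕0 = 0
Syndrome s16…s1 = 00000 → no error.
Read data bits from positions 3,5,6,7,9,10,11,12,13,14,15,17,18,19,20,21,22,23,24,25,26,27,28,29,30,31: 11100100010100010101011000

11100100010100010101011000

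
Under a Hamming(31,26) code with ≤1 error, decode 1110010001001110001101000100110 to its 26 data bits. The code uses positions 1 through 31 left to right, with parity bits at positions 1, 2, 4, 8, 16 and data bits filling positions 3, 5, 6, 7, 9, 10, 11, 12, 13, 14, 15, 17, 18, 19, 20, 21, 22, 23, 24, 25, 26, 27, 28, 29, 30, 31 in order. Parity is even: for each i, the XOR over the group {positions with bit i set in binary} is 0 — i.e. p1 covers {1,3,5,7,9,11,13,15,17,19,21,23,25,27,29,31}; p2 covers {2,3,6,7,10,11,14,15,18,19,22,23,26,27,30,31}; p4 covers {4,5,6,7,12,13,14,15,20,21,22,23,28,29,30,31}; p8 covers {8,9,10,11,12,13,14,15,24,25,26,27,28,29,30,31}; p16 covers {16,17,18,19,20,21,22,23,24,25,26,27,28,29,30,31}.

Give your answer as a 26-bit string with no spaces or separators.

10100100111001101000100110

s1 (pos 1,3,5,7,9,11,13,15,17,19,21,23,25,27,29,31): 1⊕1⊕0⊕0⊕0⊕0⊕1⊕1⊕0⊕1⊕0⊕0⊕0⊕0⊕1⊕0 = 0
s2 (pos 2,3,6,7,10,11,14,15,18,19,22,23,26,27,30,31): 1⊕1⊕1⊕0⊕1⊕0⊕1⊕1⊕0⊕1⊕1⊕0⊕1⊕0⊕1⊕0 = 0
s4 (pos 4,5,6,7,12,13,14,15,20,21,22,23,28,29,30,31): 0⊕0⊕1⊕0⊕0⊕1⊕1⊕1⊕1⊕0⊕1⊕0⊕0⊕1⊕1⊕0 = 0
s8 (pos 8,9,10,11,12,13,14,15,24,25,26,27,28,29,30,31): 0⊕0⊕1⊕0⊕0⊕1⊕1⊕1⊕0⊕0⊕1⊕0⊕0⊕1⊕1⊕0 = 1
s16 (pos 16,17,18,19,20,21,22,23,24,25,26,27,28,29,30,31): 0⊕0⊕0⊕1⊕1⊕0⊕1⊕0⊕0⊕0⊕1⊕0⊕0⊕1⊕1⊕0 = 0
Syndrome s16…s1 = 01000 → error at position 8.
Flip position 8: 1110010001001110001101000100110 → 1110010101001110001101000100110
Read data bits from positions 3,5,6,7,9,10,11,12,13,14,15,17,18,19,20,21,22,23,24,25,26,27,28,29,30,31: 10100100111001101000100110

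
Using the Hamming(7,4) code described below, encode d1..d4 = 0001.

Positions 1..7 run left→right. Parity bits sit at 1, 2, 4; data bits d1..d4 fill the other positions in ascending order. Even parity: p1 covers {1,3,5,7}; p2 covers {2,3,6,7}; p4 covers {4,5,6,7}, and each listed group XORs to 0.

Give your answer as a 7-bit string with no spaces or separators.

Place data at non-parity positions: p1 p2 0 p4 0 0 1
p1 (pos 1,3,5,7): XOR of data positions = 0⊕0⊕1 = 1
p2 (pos 2,3,6,7): XOR of data positions = 0⊕0⊕1 = 1
p4 (pos 4,5,6,7): XOR of data positions = 0⊕0⊕1 = 1
Codeword: 1101001

1101001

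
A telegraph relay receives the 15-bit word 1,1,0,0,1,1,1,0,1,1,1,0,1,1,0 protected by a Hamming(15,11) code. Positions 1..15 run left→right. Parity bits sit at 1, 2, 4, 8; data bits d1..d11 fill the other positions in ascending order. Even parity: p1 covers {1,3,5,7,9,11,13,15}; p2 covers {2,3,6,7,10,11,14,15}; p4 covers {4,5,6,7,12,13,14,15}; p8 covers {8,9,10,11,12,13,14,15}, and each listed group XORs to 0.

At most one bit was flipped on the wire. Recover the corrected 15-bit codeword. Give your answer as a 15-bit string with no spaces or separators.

s1 (pos 1,3,5,7,9,11,13,15): 1⊕0⊕1⊕1⊕1⊕1⊕1⊕0 = 0
s2 (pos 2,3,6,7,10,11,14,15): 1⊕0⊕1⊕1⊕1⊕1⊕1⊕0 = 0
s4 (pos 4,5,6,7,12,13,14,15): 0⊕1⊕1⊕1⊕0⊕1⊕1⊕0 = 1
s8 (pos 8,9,10,11,12,13,14,15): 0⊕1⊕1⊕1⊕0⊕1⊕1⊕0 = 1
Syndrome s8…s1 = 1100 → error at position 12.
Flip position 12: 110011101110110 → 110011101111110

110011101111110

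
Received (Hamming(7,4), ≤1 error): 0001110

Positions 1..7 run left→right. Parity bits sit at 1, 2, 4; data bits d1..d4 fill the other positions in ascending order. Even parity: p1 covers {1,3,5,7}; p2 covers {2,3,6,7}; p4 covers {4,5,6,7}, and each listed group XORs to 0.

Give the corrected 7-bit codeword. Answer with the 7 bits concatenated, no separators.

s1 (pos 1,3,5,7): 0⊕0⊕1⊕0 = 1
s2 (pos 2,3,6,7): 0⊕0⊕1⊕0 = 1
s4 (pos 4,5,6,7): 1⊕1⊕1⊕0 = 1
Syndrome s4…s1 = 111 → error at position 7.
Flip position 7: 0001110 → 0001111

0001111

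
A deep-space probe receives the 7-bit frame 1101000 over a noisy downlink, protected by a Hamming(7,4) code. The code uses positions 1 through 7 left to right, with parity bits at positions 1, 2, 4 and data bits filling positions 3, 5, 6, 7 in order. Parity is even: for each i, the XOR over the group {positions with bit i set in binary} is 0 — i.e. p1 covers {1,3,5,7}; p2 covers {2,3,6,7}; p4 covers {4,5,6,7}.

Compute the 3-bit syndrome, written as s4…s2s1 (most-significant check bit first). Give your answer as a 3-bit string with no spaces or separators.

111

s1 (pos 1,3,5,7): 1⊕0⊕0⊕0 = 1
s2 (pos 2,3,6,7): 1⊕0⊕0⊕0 = 1
s4 (pos 4,5,6,7): 1⊕0⊕0⊕0 = 1
Syndrome s4…s1 = 111 → error at position 7.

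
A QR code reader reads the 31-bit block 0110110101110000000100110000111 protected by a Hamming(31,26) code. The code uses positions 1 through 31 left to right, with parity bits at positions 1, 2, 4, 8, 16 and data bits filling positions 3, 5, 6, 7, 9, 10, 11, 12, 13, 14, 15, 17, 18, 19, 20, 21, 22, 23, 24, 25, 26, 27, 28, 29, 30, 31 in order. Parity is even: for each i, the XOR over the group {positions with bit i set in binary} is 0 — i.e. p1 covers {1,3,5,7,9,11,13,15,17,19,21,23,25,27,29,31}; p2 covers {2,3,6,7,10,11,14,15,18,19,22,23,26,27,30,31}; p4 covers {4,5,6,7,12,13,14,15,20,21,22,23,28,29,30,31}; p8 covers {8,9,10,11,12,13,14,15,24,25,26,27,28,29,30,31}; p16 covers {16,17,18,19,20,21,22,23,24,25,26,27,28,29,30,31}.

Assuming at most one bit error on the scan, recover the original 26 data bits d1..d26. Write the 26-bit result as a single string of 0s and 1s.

11100111000000100110000111

s1 (pos 1,3,5,7,9,11,13,15,17,19,21,23,25,27,29,31): 0⊕1⊕1⊕0⊕0⊕1⊕0⊕0⊕0⊕0⊕0⊕1⊕0⊕0⊕1⊕1 = 0
s2 (pos 2,3,6,7,10,11,14,15,18,19,22,23,26,27,30,31): 1⊕1⊕1⊕0⊕1⊕1⊕0⊕0⊕0⊕0⊕0⊕1⊕0⊕0⊕1⊕1 = 0
s4 (pos 4,5,6,7,12,13,14,15,20,21,22,23,28,29,30,31): 0⊕1⊕1⊕0⊕1⊕0⊕0⊕0⊕1⊕0⊕0⊕1⊕0⊕1⊕1⊕1 = 0
s8 (pos 8,9,10,11,12,13,14,15,24,25,26,27,28,29,30,31): 1⊕0⊕1⊕1⊕1⊕0⊕0⊕0⊕1⊕0⊕0⊕0⊕0⊕1⊕1⊕1 = 0
s16 (pos 16,17,18,19,20,21,22,23,24,25,26,27,28,29,30,31): 0⊕0⊕0⊕0⊕1⊕0⊕0⊕1⊕1⊕0⊕0⊕0⊕0⊕1⊕1⊕1 = 0
Syndrome s16…s1 = 00000 → no error.
Read data bits from positions 3,5,6,7,9,10,11,12,13,14,15,17,18,19,20,21,22,23,24,25,26,27,28,29,30,31: 11100111000000100110000111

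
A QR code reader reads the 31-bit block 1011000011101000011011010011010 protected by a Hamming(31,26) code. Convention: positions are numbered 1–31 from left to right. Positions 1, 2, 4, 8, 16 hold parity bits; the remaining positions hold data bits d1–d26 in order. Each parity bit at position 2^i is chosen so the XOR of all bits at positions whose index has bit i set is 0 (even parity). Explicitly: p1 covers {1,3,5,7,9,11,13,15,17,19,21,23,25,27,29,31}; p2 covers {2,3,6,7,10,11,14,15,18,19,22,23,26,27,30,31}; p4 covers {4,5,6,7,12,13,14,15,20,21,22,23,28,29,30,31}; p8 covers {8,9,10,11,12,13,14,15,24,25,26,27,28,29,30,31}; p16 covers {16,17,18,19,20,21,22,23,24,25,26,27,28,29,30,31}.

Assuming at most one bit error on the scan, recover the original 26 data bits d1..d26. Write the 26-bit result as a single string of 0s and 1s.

s1 (pos 1,3,5,7,9,11,13,15,17,19,21,23,25,27,29,31): 1⊕1⊕0⊕0⊕1⊕1⊕1⊕0⊕0⊕1⊕1⊕0⊕0⊕1⊕0⊕0 = 0
s2 (pos 2,3,6,7,10,11,14,15,18,19,22,23,26,27,30,31): 0⊕1⊕0⊕0⊕1⊕1⊕0⊕0⊕1⊕1⊕1⊕0⊕0⊕1⊕1⊕0 = 0
s4 (pos 4,5,6,7,12,13,14,15,20,21,22,23,28,29,30,31): 1⊕0⊕0⊕0⊕0⊕1⊕0⊕0⊕0⊕1⊕1⊕0⊕1⊕0⊕1⊕0 = 0
s8 (pos 8,9,10,11,12,13,14,15,24,25,26,27,28,29,30,31): 0⊕1⊕1⊕1⊕0⊕1⊕0⊕0⊕1⊕0⊕0⊕1⊕1⊕0⊕1⊕0 = 0
s16 (pos 16,17,18,19,20,21,22,23,24,25,26,27,28,29,30,31): 0⊕0⊕1⊕1⊕0⊕1⊕1⊕0⊕1⊕0⊕0⊕1⊕1⊕0⊕1⊕0 = 0
Syndrome s16…s1 = 00000 → no error.
Read data bits from positions 3,5,6,7,9,10,11,12,13,14,15,17,18,19,20,21,22,23,24,25,26,27,28,29,30,31: 10001110100011011010011010

10001110100011011010011010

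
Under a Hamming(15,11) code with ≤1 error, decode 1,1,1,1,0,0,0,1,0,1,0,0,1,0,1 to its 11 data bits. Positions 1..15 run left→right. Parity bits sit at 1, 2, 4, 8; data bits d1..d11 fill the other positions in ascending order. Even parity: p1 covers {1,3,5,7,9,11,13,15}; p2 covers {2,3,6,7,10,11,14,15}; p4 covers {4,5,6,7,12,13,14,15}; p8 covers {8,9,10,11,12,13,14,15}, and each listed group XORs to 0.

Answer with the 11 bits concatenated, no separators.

s1 (pos 1,3,5,7,9,11,13,15): 1⊕1⊕0⊕0⊕0⊕0⊕1⊕1 = 0
s2 (pos 2,3,6,7,10,11,14,15): 1⊕1⊕0⊕0⊕1⊕0⊕0⊕1 = 0
s4 (pos 4,5,6,7,12,13,14,15): 1⊕0⊕0⊕0⊕0⊕1⊕0⊕1 = 1
s8 (pos 8,9,10,11,12,13,14,15): 1⊕0⊕1⊕0⊕0⊕1⊕0⊕1 = 0
Syndrome s8…s1 = 0100 → error at position 4.
Flip position 4: 111100010100101 → 111000010100101
Read data bits from positions 3,5,6,7,9,10,11,12,13,14,15: 10000100101

10000100101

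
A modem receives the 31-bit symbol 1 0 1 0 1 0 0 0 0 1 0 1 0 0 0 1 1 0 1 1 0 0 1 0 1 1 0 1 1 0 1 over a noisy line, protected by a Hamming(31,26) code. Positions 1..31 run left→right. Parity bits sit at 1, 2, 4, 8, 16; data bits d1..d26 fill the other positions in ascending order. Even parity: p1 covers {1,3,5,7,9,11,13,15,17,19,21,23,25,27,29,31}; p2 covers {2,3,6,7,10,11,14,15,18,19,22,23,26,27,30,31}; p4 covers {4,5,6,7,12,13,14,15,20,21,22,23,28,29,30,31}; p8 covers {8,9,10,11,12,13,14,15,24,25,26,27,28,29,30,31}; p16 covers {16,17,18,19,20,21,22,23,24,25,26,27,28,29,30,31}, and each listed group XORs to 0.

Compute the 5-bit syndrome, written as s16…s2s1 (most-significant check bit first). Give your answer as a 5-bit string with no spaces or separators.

01101

s1 (pos 1,3,5,7,9,11,13,15,17,19,21,23,25,27,29,31): 1⊕1⊕1⊕0⊕0⊕0⊕0⊕0⊕1⊕1⊕0⊕1⊕1⊕0⊕1⊕1 = 1
s2 (pos 2,3,6,7,10,11,14,15,18,19,22,23,26,27,30,31): 0⊕1⊕0⊕0⊕1⊕0⊕0⊕0⊕0⊕1⊕0⊕1⊕1⊕0⊕0⊕1 = 0
s4 (pos 4,5,6,7,12,13,14,15,20,21,22,23,28,29,30,31): 0⊕1⊕0⊕0⊕1⊕0⊕0⊕0⊕1⊕0⊕0⊕1⊕1⊕1⊕0⊕1 = 1
s8 (pos 8,9,10,11,12,13,14,15,24,25,26,27,28,29,30,31): 0⊕0⊕1⊕0⊕1⊕0⊕0⊕0⊕0⊕1⊕1⊕0⊕1⊕1⊕0⊕1 = 1
s16 (pos 16,17,18,19,20,21,22,23,24,25,26,27,28,29,30,31): 1⊕1⊕0⊕1⊕1⊕0⊕0⊕1⊕0⊕1⊕1⊕0⊕1⊕1⊕0⊕1 = 0
Syndrome s16…s1 = 01101 → error at position 13.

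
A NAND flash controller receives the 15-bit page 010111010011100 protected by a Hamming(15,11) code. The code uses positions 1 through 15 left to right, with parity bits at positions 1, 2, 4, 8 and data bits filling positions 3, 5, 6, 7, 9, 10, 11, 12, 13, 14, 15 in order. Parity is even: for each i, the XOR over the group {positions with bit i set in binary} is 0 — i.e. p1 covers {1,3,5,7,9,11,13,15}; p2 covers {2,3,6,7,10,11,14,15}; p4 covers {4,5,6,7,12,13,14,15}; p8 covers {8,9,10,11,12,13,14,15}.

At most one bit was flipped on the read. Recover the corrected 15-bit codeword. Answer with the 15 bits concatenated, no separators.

010111110011100

s1 (pos 1,3,5,7,9,11,13,15): 0⊕0⊕1⊕0⊕0⊕1⊕1⊕0 = 1
s2 (pos 2,3,6,7,10,11,14,15): 1⊕0⊕1⊕0⊕0⊕1⊕0⊕0 = 1
s4 (pos 4,5,6,7,12,13,14,15): 1⊕1⊕1⊕0⊕1⊕1⊕0⊕0 = 1
s8 (pos 8,9,10,11,12,13,14,15): 1⊕0⊕0⊕1⊕1⊕1⊕0⊕0 = 0
Syndrome s8…s1 = 0111 → error at position 7.
Flip position 7: 010111010011100 → 010111110011100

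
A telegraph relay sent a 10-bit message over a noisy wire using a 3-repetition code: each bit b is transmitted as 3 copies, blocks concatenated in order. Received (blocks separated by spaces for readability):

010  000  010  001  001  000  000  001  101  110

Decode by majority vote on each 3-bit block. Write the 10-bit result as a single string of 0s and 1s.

0000000011

Block 1 (010): 1 one → 0
Block 2 (000): 0 ones → 0
Block 3 (010): 1 one → 0
Block 4 (001): 1 one → 0
Block 5 (001): 1 one → 0
Block 6 (000): 0 ones → 0
Block 7 (000): 0 ones → 0
Block 8 (001): 1 one → 0
Block 9 (101): 2 ones → 1
Block 10 (110): 2 ones → 1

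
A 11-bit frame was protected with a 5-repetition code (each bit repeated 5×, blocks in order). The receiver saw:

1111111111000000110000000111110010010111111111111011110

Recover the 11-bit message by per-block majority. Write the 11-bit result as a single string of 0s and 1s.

Block 1 (11111): 5 ones → 1
Block 2 (11111): 5 ones → 1
Block 3 (00000): 0 ones → 0
Block 4 (01100): 2 ones → 0
Block 5 (00000): 0 ones → 0
Block 6 (11111): 5 ones → 1
Block 7 (00100): 1 one → 0
Block 8 (10111): 4 ones → 1
Block 9 (11111): 5 ones → 1
Block 10 (11110): 4 ones → 1
Block 11 (11110): 4 ones → 1

11000101111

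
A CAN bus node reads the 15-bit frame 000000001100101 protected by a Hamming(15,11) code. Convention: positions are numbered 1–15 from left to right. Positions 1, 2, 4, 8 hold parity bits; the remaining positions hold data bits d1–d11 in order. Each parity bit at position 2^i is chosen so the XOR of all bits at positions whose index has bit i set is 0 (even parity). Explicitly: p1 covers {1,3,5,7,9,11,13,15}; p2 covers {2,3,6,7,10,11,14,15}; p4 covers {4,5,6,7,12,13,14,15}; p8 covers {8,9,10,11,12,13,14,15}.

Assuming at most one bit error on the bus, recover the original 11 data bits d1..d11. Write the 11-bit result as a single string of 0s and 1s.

00001100101

s1 (pos 1,3,5,7,9,11,13,15): 0⊕0⊕0⊕0⊕1⊕0⊕1⊕1 = 1
s2 (pos 2,3,6,7,10,11,14,15): 0⊕0⊕0⊕0⊕1⊕0⊕0⊕1 = 0
s4 (pos 4,5,6,7,12,13,14,15): 0⊕0⊕0⊕0⊕0⊕1⊕0⊕1 = 0
s8 (pos 8,9,10,11,12,13,14,15): 0⊕1⊕1⊕0⊕0⊕1⊕0⊕1 = 0
Syndrome s8…s1 = 0001 → error at position 1.
Flip position 1: 000000001100101 → 100000001100101
Read data bits from positions 3,5,6,7,9,10,11,12,13,14,15: 00001100101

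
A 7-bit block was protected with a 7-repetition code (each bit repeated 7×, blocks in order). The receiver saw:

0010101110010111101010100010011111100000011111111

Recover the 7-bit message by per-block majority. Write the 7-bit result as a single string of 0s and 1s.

Block 1 (0010101): 3 ones → 0
Block 2 (1100101): 4 ones → 1
Block 3 (1110101): 5 ones → 1
Block 4 (0100010): 2 ones → 0
Block 5 (0111111): 6 ones → 1
Block 6 (0000001): 1 one → 0
Block 7 (1111111): 7 ones → 1

0110101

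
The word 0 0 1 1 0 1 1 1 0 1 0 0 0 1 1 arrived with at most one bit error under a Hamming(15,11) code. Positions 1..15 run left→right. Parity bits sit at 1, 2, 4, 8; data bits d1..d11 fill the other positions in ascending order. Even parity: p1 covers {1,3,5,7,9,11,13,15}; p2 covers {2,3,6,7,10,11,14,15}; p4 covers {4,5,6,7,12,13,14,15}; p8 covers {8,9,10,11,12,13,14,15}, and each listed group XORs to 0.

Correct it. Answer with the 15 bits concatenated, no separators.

s1 (pos 1,3,5,7,9,11,13,15): 0⊕1⊕0⊕1⊕0⊕0⊕0⊕1 = 1
s2 (pos 2,3,6,7,10,11,14,15): 0⊕1⊕1⊕1⊕1⊕0⊕1⊕1 = 0
s4 (pos 4,5,6,7,12,13,14,15): 1⊕0⊕1⊕1⊕0⊕0⊕1⊕1 = 1
s8 (pos 8,9,10,11,12,13,14,15): 1⊕0⊕1⊕0⊕0⊕0⊕1⊕1 = 0
Syndrome s8…s1 = 0101 → error at position 5.
Flip position 5: 001101110100011 → 001111110100011

001111110100011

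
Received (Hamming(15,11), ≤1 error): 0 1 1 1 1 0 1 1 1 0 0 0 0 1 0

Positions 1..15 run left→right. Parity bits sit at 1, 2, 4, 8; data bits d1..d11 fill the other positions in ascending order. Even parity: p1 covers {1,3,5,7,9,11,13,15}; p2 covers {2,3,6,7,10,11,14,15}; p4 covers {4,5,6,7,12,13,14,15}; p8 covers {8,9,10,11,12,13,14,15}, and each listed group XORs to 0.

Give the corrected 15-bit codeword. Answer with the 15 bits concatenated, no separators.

011110101000010

s1 (pos 1,3,5,7,9,11,13,15): 0⊕1⊕1⊕1⊕1⊕0⊕0⊕0 = 0
s2 (pos 2,3,6,7,10,11,14,15): 1⊕1⊕0⊕1⊕0⊕0⊕1⊕0 = 0
s4 (pos 4,5,6,7,12,13,14,15): 1⊕1⊕0⊕1⊕0⊕0⊕1⊕0 = 0
s8 (pos 8,9,10,11,12,13,14,15): 1⊕1⊕0⊕0⊕0⊕0⊕1⊕0 = 1
Syndrome s8…s1 = 1000 → error at position 8.
Flip position 8: 011110111000010 → 011110101000010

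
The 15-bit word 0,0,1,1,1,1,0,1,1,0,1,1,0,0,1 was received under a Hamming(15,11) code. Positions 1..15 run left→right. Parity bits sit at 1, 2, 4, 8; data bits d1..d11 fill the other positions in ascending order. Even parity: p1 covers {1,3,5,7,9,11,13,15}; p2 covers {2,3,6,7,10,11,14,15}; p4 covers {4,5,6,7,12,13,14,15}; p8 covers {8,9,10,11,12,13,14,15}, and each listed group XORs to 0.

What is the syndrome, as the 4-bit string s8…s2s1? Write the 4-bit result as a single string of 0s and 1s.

s1 (pos 1,3,5,7,9,11,13,15): 0⊕1⊕1⊕0⊕1⊕1⊕0⊕1 = 1
s2 (pos 2,3,6,7,10,11,14,15): 0⊕1⊕1⊕0⊕0⊕1⊕0⊕1 = 0
s4 (pos 4,5,6,7,12,13,14,15): 1⊕1⊕1⊕0⊕1⊕0⊕0⊕1 = 1
s8 (pos 8,9,10,11,12,13,14,15): 1⊕1⊕0⊕1⊕1⊕0⊕0⊕1 = 1
Syndrome s8…s1 = 1101 → error at position 13.

1101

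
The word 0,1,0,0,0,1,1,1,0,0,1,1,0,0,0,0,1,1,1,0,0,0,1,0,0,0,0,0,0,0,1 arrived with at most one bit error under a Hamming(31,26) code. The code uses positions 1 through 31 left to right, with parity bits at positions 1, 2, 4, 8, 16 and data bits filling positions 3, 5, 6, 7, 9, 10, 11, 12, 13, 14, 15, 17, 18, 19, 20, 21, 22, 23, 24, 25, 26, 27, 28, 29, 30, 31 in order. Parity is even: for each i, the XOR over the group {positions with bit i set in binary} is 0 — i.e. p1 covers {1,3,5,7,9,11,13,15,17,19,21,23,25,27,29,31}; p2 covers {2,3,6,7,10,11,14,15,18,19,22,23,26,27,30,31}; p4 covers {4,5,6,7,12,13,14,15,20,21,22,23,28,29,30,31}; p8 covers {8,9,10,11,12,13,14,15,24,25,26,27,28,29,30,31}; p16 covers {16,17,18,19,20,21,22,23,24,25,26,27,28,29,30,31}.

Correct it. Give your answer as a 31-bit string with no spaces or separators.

s1 (pos 1,3,5,7,9,11,13,15,17,19,21,23,25,27,29,31): 0⊕0⊕0⊕1⊕0⊕1⊕0⊕0⊕1⊕1⊕0⊕1⊕0⊕0⊕0⊕1 = 0
s2 (pos 2,3,6,7,10,11,14,15,18,19,22,23,26,27,30,31): 1⊕0⊕1⊕1⊕0⊕1⊕0⊕0⊕1⊕1⊕0⊕1⊕0⊕0⊕0⊕1 = 0
s4 (pos 4,5,6,7,12,13,14,15,20,21,22,23,28,29,30,31): 0⊕0⊕1⊕1⊕1⊕0⊕0⊕0⊕0⊕0⊕0⊕1⊕0⊕0⊕0⊕1 = 1
s8 (pos 8,9,10,11,12,13,14,15,24,25,26,27,28,29,30,31): 1⊕0⊕0⊕1⊕1⊕0⊕0⊕0⊕0⊕0⊕0⊕0⊕0⊕0⊕0⊕1 = 0
s16 (pos 16,17,18,19,20,21,22,23,24,25,26,27,28,29,30,31): 0⊕1⊕1⊕1⊕0⊕0⊕0⊕1⊕0⊕0⊕0⊕0⊕0⊕0⊕0⊕1 = 1
Syndrome s16…s1 = 10100 → error at position 20.
Flip position 20: 0100011100110000111000100000001 → 0100011100110000111100100000001

0100011100110000111100100000001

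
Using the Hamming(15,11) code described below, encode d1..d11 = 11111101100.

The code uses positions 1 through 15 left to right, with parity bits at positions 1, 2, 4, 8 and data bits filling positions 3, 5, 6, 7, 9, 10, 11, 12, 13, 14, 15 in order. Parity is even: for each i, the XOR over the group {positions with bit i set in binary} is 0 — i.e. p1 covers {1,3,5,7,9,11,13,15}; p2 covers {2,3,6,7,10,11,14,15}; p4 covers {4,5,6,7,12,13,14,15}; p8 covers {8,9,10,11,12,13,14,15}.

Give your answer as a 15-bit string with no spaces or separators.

Place data at non-parity positions: p1 p2 1 p4 1 1 1 p8 1 1 0 1 1 0 0
p1 (pos 1,3,5,7,9,11,13,15): XOR of data positions = 1⊕1⊕1⊕1⊕0⊕1⊕0 = 1
p2 (pos 2,3,6,7,10,11,14,15): XOR of data positions = 1⊕1⊕1⊕1⊕0⊕0⊕0 = 0
p4 (pos 4,5,6,7,12,13,14,15): XOR of data positions = 1⊕1⊕1⊕1⊕1⊕0⊕0 = 1
p8 (pos 8,9,10,11,12,13,14,15): XOR of data positions = 1⊕1⊕0⊕1⊕1⊕0⊕0 = 0
Codeword: 101111101101100

101111101101100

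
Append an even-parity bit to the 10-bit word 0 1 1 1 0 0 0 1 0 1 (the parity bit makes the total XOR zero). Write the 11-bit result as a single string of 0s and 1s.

01110001011

XOR of the 10 data bits: 0⊕1⊕1⊕1⊕0⊕0⊕0⊕1⊕0⊕1 = 1
Parity bit = 1 (so all 11 bits XOR to 0).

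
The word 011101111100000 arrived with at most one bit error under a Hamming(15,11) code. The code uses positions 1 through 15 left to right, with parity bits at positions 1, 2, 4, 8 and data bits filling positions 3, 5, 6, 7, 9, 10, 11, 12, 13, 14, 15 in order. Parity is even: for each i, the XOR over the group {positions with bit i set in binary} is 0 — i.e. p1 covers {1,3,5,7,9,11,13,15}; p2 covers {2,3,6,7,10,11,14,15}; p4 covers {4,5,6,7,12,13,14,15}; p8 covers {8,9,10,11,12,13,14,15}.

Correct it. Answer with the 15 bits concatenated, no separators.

s1 (pos 1,3,5,7,9,11,13,15): 0⊕1⊕0⊕1⊕1⊕0⊕0⊕0 = 1
s2 (pos 2,3,6,7,10,11,14,15): 1⊕1⊕1⊕1⊕1⊕0⊕0⊕0 = 1
s4 (pos 4,5,6,7,12,13,14,15): 1⊕0⊕1⊕1⊕0⊕0⊕0⊕0 = 1
s8 (pos 8,9,10,11,12,13,14,15): 1⊕1⊕1⊕0⊕0⊕0⊕0⊕0 = 1
Syndrome s8…s1 = 1111 → error at position 15.
Flip position 15: 011101111100000 → 011101111100001

011101111100001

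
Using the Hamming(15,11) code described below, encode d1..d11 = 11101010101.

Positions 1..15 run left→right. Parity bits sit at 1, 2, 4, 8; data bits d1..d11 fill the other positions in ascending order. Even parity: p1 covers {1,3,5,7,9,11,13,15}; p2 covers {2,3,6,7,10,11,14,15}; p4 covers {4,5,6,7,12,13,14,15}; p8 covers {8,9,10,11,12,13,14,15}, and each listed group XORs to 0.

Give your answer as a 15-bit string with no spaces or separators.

001011001010101

Place data at non-parity positions: p1 p2 1 p4 1 1 0 p8 1 0 1 0 1 0 1
p1 (pos 1,3,5,7,9,11,13,15): XOR of data positions = 1⊕1⊕0⊕1⊕1⊕1⊕1 = 0
p2 (pos 2,3,6,7,10,11,14,15): XOR of data positions = 1⊕1⊕0⊕0⊕1⊕0⊕1 = 0
p4 (pos 4,5,6,7,12,13,14,15): XOR of data positions = 1⊕1⊕0⊕0⊕1⊕0⊕1 = 0
p8 (pos 8,9,10,11,12,13,14,15): XOR of data positions = 1⊕0⊕1⊕0⊕1⊕0⊕1 = 0
Codeword: 001011001010101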